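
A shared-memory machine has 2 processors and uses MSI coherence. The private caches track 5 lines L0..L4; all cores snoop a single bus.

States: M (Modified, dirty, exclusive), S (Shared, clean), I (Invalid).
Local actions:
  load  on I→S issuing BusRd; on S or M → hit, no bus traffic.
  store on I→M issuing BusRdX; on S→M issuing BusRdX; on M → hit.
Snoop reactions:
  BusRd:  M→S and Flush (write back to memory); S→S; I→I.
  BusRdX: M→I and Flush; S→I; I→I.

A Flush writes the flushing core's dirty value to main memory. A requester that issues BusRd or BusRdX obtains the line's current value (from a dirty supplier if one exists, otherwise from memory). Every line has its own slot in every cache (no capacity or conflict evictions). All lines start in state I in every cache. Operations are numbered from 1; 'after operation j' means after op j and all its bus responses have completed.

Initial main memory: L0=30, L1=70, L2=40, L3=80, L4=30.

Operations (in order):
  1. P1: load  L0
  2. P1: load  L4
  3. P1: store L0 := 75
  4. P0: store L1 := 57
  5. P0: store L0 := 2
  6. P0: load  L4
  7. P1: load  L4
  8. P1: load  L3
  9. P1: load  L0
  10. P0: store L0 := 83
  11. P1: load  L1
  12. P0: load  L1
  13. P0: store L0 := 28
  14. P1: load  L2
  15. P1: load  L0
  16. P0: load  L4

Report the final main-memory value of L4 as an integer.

step 1: P1: load  L0  ⟶  IS  (L0)  txn=BusRd  M[L0]=30
step 2: P1: load  L4  ⟶  IS  (L4)  txn=BusRd  M[L4]=30
step 3: P1: store L0 := 75  ⟶  IM  (L0)  txn=BusRdX  M[L0]=30
step 4: P0: store L1 := 57  ⟶  MI  (L1)  txn=BusRdX  M[L1]=70
step 5: P0: store L0 := 2  ⟶  MI  (L0)  txn=BusRdX+Flush  M[L0]=75
step 6: P0: load  L4  ⟶  SS  (L4)  txn=BusRd  M[L4]=30
step 7: P1: load  L4  ⟶  SS  (L4)  txn=∅  M[L4]=30
step 8: P1: load  L3  ⟶  IS  (L3)  txn=BusRd  M[L3]=80
step 9: P1: load  L0  ⟶  SS  (L0)  txn=BusRd+Flush  M[L0]=2
step 10: P0: store L0 := 83  ⟶  MI  (L0)  txn=BusRdX  M[L0]=2
step 11: P1: load  L1  ⟶  SS  (L1)  txn=BusRd+Flush  M[L1]=57
step 12: P0: load  L1  ⟶  SS  (L1)  txn=∅  M[L1]=57
step 13: P0: store L0 := 28  ⟶  MI  (L0)  txn=∅  M[L0]=2
step 14: P1: load  L2  ⟶  IS  (L2)  txn=BusRd  M[L2]=40
step 15: P1: load  L0  ⟶  SS  (L0)  txn=BusRd+Flush  M[L0]=28
step 16: P0: load  L4  ⟶  SS  (L4)  txn=∅  M[L4]=30

memory[L4] = 30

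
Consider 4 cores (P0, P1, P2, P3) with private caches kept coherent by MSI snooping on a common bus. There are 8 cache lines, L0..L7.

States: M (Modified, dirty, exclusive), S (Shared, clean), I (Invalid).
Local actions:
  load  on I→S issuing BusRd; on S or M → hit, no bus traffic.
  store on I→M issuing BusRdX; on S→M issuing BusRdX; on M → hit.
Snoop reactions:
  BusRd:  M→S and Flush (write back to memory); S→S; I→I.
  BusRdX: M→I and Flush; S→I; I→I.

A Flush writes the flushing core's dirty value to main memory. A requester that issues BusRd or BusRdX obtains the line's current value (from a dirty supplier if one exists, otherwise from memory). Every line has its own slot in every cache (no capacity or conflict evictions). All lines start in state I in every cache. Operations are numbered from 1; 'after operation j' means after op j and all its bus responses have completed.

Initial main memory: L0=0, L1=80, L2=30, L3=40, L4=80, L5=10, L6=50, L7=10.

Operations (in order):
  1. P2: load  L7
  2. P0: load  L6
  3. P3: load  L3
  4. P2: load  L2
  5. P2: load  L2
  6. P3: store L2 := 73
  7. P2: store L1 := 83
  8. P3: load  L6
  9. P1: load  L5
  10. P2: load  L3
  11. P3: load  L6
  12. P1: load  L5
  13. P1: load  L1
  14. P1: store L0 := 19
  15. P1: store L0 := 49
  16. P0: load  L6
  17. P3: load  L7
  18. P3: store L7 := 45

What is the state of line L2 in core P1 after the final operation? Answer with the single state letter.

  op1 P2: load  L7 → I/I/S/I on L7; bus BusRd; mem=10
  op2 P0: load  L6 → S/I/I/I on L6; bus BusRd; mem=50
  op3 P3: load  L3 → I/I/I/S on L3; bus BusRd; mem=40
  op4 P2: load  L2 → I/I/S/I on L2; bus BusRd; mem=30
  op5 P2: load  L2 → I/I/S/I on L2; bus (none); mem=30
  op6 P3: store L2 := 73 → I/I/I/M on L2; bus BusRdX; mem=30
  op7 P2: store L1 := 83 → I/I/M/I on L1; bus BusRdX; mem=80
  op8 P3: load  L6 → S/I/I/S on L6; bus BusRd; mem=50
  op9 P1: load  L5 → I/S/I/I on L5; bus BusRd; mem=10
  op10 P2: load  L3 → I/I/S/S on L3; bus BusRd; mem=40
  op11 P3: load  L6 → S/I/I/S on L6; bus (none); mem=50
  op12 P1: load  L5 → I/S/I/I on L5; bus (none); mem=10
  op13 P1: load  L1 → I/S/S/I on L1; bus BusRd Flush; mem=83
  op14 P1: store L0 := 19 → I/M/I/I on L0; bus BusRdX; mem=0
  op15 P1: store L0 := 49 → I/M/I/I on L0; bus (none); mem=0
  op16 P0: load  L6 → S/I/I/S on L6; bus (none); mem=50
  op17 P3: load  L7 → I/I/S/S on L7; bus BusRd; mem=10
  op18 P3: store L7 := 45 → I/I/I/M on L7; bus BusRdX; mem=10

state = I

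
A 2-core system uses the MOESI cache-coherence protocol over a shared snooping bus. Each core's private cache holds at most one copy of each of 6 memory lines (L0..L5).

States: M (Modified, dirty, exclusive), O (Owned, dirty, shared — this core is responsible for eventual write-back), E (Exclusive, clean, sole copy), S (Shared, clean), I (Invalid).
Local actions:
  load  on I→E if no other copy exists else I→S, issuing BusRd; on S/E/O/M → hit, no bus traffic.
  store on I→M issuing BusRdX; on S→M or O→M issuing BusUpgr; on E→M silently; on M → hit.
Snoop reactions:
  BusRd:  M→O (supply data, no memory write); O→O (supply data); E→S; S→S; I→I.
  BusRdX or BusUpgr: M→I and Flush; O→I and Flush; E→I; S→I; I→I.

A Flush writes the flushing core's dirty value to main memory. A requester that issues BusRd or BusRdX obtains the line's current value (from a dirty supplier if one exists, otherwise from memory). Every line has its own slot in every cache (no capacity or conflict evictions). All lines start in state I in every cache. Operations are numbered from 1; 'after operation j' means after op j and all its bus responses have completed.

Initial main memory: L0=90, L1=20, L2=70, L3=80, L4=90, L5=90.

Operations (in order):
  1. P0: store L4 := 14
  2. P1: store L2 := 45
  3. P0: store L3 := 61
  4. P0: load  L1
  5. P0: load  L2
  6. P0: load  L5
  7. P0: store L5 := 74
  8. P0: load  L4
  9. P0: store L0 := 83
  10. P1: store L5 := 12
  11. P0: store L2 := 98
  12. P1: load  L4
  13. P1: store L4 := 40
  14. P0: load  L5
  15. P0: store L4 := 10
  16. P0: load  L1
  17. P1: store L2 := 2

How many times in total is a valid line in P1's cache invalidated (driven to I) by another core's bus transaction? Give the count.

invalidations = 2

1. P0: store L4 := 14  bus=[BusRdX]  L4: P0=M P1=I  mem[L4]=90
2. P1: store L2 := 45  bus=[BusRdX]  L2: P0=I P1=M  mem[L2]=70
3. P0: store L3 := 61  bus=[BusRdX]  L3: P0=M P1=I  mem[L3]=80
4. P0: load  L1  bus=[BusRd]  L1: P0=E P1=I  mem[L1]=20
5. P0: load  L2  bus=[BusRd]  L2: P0=S P1=O  mem[L2]=70
6. P0: load  L5  bus=[BusRd]  L5: P0=E P1=I  mem[L5]=90
7. P0: store L5 := 74  bus=[-]  L5: P0=M P1=I  mem[L5]=90
8. P0: load  L4  bus=[-]  L4: P0=M P1=I  mem[L4]=90
9. P0: store L0 := 83  bus=[BusRdX]  L0: P0=M P1=I  mem[L0]=90
10. P1: store L5 := 12  bus=[BusRdX,Flush]  L5: P0=I P1=M  mem[L5]=74
11. P0: store L2 := 98  bus=[BusUpgr,Flush]  L2: P0=M P1=I  mem[L2]=45
12. P1: load  L4  bus=[BusRd]  L4: P0=O P1=S  mem[L4]=90
13. P1: store L4 := 40  bus=[BusUpgr,Flush]  L4: P0=I P1=M  mem[L4]=14
14. P0: load  L5  bus=[BusRd]  L5: P0=S P1=O  mem[L5]=74
15. P0: store L4 := 10  bus=[BusRdX,Flush]  L4: P0=M P1=I  mem[L4]=40
16. P0: load  L1  bus=[-]  L1: P0=E P1=I  mem[L1]=20
17. P1: store L2 := 2  bus=[BusRdX,Flush]  L2: P0=I P1=M  mem[L2]=98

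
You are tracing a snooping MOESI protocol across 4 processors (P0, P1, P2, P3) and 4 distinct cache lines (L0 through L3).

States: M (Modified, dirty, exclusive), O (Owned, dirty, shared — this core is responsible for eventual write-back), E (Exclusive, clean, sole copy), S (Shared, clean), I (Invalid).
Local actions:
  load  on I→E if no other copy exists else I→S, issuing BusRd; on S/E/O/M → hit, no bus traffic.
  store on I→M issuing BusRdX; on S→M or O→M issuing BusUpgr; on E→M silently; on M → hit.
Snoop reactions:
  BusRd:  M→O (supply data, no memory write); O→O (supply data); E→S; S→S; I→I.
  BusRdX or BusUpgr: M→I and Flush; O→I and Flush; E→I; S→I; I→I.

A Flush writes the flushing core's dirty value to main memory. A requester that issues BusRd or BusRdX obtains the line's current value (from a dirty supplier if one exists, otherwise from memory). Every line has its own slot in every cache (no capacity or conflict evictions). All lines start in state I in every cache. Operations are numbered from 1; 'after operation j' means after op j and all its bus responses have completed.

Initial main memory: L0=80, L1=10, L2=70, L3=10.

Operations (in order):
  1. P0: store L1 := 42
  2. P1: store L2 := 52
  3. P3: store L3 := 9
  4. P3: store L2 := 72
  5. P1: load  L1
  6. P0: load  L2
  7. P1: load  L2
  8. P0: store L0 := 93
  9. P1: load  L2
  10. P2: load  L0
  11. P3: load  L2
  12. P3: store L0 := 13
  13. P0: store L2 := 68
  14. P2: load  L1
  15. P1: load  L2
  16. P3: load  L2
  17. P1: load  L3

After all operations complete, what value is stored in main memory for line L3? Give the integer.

  op1 P0: store L1 := 42 → M/I/I/I on L1; bus BusRdX; mem=10
  op2 P1: store L2 := 52 → I/M/I/I on L2; bus BusRdX; mem=70
  op3 P3: store L3 := 9 → I/I/I/M on L3; bus BusRdX; mem=10
  op4 P3: store L2 := 72 → I/I/I/M on L2; bus BusRdX Flush; mem=52
  op5 P1: load  L1 → O/S/I/I on L1; bus BusRd; mem=10
  op6 P0: load  L2 → S/I/I/O on L2; bus BusRd; mem=52
  op7 P1: load  L2 → S/S/I/O on L2; bus BusRd; mem=52
  op8 P0: store L0 := 93 → M/I/I/I on L0; bus BusRdX; mem=80
  op9 P1: load  L2 → S/S/I/O on L2; bus (none); mem=52
  op10 P2: load  L0 → O/I/S/I on L0; bus BusRd; mem=80
  op11 P3: load  L2 → S/S/I/O on L2; bus (none); mem=52
  op12 P3: store L0 := 13 → I/I/I/M on L0; bus BusRdX Flush; mem=93
  op13 P0: store L2 := 68 → M/I/I/I on L2; bus BusUpgr Flush; mem=72
  op14 P2: load  L1 → O/S/S/I on L1; bus BusRd; mem=10
  op15 P1: load  L2 → O/S/I/I on L2; bus BusRd; mem=72
  op16 P3: load  L2 → O/S/I/S on L2; bus BusRd; mem=72
  op17 P1: load  L3 → I/S/I/O on L3; bus BusRd; mem=10

memory[L3] = 10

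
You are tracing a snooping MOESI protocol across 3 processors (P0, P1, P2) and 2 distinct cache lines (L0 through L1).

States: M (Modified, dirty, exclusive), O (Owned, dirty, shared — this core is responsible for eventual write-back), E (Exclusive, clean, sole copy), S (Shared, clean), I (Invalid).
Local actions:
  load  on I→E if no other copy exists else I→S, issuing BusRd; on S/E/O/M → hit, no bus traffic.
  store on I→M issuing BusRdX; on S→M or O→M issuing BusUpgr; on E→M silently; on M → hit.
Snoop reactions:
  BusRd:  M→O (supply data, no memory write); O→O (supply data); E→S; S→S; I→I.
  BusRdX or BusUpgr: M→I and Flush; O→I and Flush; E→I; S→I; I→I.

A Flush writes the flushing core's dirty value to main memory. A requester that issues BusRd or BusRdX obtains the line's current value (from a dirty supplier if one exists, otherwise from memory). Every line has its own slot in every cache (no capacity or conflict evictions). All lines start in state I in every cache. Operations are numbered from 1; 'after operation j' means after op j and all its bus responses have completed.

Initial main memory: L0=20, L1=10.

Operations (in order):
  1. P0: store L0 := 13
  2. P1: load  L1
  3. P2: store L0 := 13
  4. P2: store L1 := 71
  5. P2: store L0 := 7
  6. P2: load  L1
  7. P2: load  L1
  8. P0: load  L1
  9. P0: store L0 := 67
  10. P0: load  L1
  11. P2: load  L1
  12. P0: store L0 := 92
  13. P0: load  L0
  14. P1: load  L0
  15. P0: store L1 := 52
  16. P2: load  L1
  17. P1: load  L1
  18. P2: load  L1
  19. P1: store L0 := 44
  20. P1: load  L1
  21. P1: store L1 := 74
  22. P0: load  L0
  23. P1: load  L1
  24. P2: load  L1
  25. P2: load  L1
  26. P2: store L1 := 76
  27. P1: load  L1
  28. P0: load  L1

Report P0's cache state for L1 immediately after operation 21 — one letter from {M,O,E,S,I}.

[1] P0: store L0 := 13 | P0:M(13), P1:I, P2:I | bus: BusRdX
[2] P1: load  L1 | P0:I, P1:E(10), P2:I | bus: BusRd
[3] P2: store L0 := 13 | P0:I, P1:I, P2:M(13) | bus: BusRdX,Flush
[4] P2: store L1 := 71 | P0:I, P1:I, P2:M(71) | bus: BusRdX
[5] P2: store L0 := 7 | P0:I, P1:I, P2:M(7) | bus: none
[6] P2: load  L1 | P0:I, P1:I, P2:M(71) | bus: none
[7] P2: load  L1 | P0:I, P1:I, P2:M(71) | bus: none
[8] P0: load  L1 | P0:S(71), P1:I, P2:O(71) | bus: BusRd
[9] P0: store L0 := 67 | P0:M(67), P1:I, P2:I | bus: BusRdX,Flush
[10] P0: load  L1 | P0:S(71), P1:I, P2:O(71) | bus: none
[11] P2: load  L1 | P0:S(71), P1:I, P2:O(71) | bus: none
[12] P0: store L0 := 92 | P0:M(92), P1:I, P2:I | bus: none
[13] P0: load  L0 | P0:M(92), P1:I, P2:I | bus: none
[14] P1: load  L0 | P0:O(92), P1:S(92), P2:I | bus: BusRd
[15] P0: store L1 := 52 | P0:M(52), P1:I, P2:I | bus: BusUpgr,Flush
[16] P2: load  L1 | P0:O(52), P1:I, P2:S(52) | bus: BusRd
[17] P1: load  L1 | P0:O(52), P1:S(52), P2:S(52) | bus: BusRd
[18] P2: load  L1 | P0:O(52), P1:S(52), P2:S(52) | bus: none
[19] P1: store L0 := 44 | P0:I, P1:M(44), P2:I | bus: BusUpgr,Flush
[20] P1: load  L1 | P0:O(52), P1:S(52), P2:S(52) | bus: none
[21] P1: store L1 := 74 | P0:I, P1:M(74), P2:I | bus: BusUpgr,Flush
[22] P0: load  L0 | P0:S(44), P1:O(44), P2:I | bus: BusRd
[23] P1: load  L1 | P0:I, P1:M(74), P2:I | bus: none
[24] P2: load  L1 | P0:I, P1:O(74), P2:S(74) | bus: BusRd
[25] P2: load  L1 | P0:I, P1:O(74), P2:S(74) | bus: none
[26] P2: store L1 := 76 | P0:I, P1:I, P2:M(76) | bus: BusUpgr,Flush
[27] P1: load  L1 | P0:I, P1:S(76), P2:O(76) | bus: BusRd
[28] P0: load  L1 | P0:S(76), P1:S(76), P2:O(76) | bus: BusRd

state = I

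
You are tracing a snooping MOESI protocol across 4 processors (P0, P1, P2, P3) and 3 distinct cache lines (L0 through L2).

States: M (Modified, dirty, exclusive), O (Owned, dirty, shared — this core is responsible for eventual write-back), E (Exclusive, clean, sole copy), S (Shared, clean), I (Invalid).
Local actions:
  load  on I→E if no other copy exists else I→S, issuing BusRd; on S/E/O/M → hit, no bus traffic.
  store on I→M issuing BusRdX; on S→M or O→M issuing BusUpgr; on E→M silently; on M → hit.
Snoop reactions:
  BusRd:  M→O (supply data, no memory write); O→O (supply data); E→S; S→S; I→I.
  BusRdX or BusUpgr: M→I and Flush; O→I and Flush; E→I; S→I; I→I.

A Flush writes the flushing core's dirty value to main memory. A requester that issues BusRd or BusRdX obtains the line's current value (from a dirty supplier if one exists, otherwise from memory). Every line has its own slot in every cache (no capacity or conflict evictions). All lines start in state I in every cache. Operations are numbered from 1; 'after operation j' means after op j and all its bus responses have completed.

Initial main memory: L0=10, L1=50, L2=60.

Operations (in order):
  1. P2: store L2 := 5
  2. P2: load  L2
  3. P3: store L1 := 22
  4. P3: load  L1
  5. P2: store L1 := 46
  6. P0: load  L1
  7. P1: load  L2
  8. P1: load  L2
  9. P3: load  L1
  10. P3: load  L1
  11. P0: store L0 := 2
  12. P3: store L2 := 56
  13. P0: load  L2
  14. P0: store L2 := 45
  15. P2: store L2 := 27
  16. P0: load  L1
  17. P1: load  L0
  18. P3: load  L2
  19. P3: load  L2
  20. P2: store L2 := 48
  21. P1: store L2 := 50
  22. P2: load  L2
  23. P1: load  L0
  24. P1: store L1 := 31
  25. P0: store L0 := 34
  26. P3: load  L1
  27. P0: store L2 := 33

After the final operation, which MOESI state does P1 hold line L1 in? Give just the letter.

state = O

  op1 P2: store L2 := 5 → I/I/M/I on L2; bus BusRdX; mem=60
  op2 P2: load  L2 → I/I/M/I on L2; bus (none); mem=60
  op3 P3: store L1 := 22 → I/I/I/M on L1; bus BusRdX; mem=50
  op4 P3: load  L1 → I/I/I/M on L1; bus (none); mem=50
  op5 P2: store L1 := 46 → I/I/M/I on L1; bus BusRdX Flush; mem=22
  op6 P0: load  L1 → S/I/O/I on L1; bus BusRd; mem=22
  op7 P1: load  L2 → I/S/O/I on L2; bus BusRd; mem=60
  op8 P1: load  L2 → I/S/O/I on L2; bus (none); mem=60
  op9 P3: load  L1 → S/I/O/S on L1; bus BusRd; mem=22
  op10 P3: load  L1 → S/I/O/S on L1; bus (none); mem=22
  op11 P0: store L0 := 2 → M/I/I/I on L0; bus BusRdX; mem=10
  op12 P3: store L2 := 56 → I/I/I/M on L2; bus BusRdX Flush; mem=5
  op13 P0: load  L2 → S/I/I/O on L2; bus BusRd; mem=5
  op14 P0: store L2 := 45 → M/I/I/I on L2; bus BusUpgr Flush; mem=56
  op15 P2: store L2 := 27 → I/I/M/I on L2; bus BusRdX Flush; mem=45
  op16 P0: load  L1 → S/I/O/S on L1; bus (none); mem=22
  op17 P1: load  L0 → O/S/I/I on L0; bus BusRd; mem=10
  op18 P3: load  L2 → I/I/O/S on L2; bus BusRd; mem=45
  op19 P3: load  L2 → I/I/O/S on L2; bus (none); mem=45
  op20 P2: store L2 := 48 → I/I/M/I on L2; bus BusUpgr; mem=45
  op21 P1: store L2 := 50 → I/M/I/I on L2; bus BusRdX Flush; mem=48
  op22 P2: load  L2 → I/O/S/I on L2; bus BusRd; mem=48
  op23 P1: load  L0 → O/S/I/I on L0; bus (none); mem=10
  op24 P1: store L1 := 31 → I/M/I/I on L1; bus BusRdX Flush; mem=46
  op25 P0: store L0 := 34 → M/I/I/I on L0; bus BusUpgr; mem=10
  op26 P3: load  L1 → I/O/I/S on L1; bus BusRd; mem=46
  op27 P0: store L2 := 33 → M/I/I/I on L2; bus BusRdX Flush; mem=50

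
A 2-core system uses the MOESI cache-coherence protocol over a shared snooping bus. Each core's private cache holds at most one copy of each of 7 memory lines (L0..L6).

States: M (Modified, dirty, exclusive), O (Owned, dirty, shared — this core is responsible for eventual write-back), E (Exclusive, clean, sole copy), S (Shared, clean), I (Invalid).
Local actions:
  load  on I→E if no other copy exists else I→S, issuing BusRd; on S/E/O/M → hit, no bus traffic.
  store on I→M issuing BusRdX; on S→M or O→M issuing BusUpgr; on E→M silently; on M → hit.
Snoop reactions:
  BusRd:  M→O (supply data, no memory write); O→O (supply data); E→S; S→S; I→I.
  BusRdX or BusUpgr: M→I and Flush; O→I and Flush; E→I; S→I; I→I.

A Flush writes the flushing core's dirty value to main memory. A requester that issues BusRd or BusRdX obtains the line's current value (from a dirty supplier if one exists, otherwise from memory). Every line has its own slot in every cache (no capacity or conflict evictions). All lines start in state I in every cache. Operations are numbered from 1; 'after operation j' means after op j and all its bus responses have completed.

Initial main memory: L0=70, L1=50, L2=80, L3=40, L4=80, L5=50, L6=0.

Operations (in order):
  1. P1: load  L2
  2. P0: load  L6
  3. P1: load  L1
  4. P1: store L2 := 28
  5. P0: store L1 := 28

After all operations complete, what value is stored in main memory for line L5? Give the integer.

memory[L5] = 50

step 1: P1: load  L2  ⟶  IE  (L2)  txn=BusRd  M[L2]=80
step 2: P0: load  L6  ⟶  EI  (L6)  txn=BusRd  M[L6]=0
step 3: P1: load  L1  ⟶  IE  (L1)  txn=BusRd  M[L1]=50
step 4: P1: store L2 := 28  ⟶  IM  (L2)  txn=∅  M[L2]=80
step 5: P0: store L1 := 28  ⟶  MI  (L1)  txn=BusRdX  M[L1]=50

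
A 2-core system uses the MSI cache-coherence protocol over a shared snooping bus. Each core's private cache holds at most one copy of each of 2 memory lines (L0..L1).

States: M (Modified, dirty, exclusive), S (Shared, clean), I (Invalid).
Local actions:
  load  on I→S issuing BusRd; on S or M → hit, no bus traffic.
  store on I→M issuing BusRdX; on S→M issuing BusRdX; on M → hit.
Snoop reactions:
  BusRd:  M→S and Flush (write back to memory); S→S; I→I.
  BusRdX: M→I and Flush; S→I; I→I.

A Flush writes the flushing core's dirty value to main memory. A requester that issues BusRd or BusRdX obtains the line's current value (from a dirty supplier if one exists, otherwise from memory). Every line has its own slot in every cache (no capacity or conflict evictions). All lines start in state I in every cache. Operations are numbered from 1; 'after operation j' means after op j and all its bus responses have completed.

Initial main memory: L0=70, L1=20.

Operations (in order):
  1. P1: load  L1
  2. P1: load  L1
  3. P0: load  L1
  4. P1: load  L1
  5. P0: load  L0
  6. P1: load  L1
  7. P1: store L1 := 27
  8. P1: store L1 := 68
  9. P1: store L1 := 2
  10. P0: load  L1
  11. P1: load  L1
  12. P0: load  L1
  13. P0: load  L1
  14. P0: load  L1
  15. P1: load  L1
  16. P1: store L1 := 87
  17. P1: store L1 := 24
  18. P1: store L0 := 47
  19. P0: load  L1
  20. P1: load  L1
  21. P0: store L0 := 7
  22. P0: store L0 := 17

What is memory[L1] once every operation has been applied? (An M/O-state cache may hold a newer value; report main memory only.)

1. P1: load  L1  bus=[BusRd]  L1: P0=I P1=S  mem[L1]=20
2. P1: load  L1  bus=[-]  L1: P0=I P1=S  mem[L1]=20
3. P0: load  L1  bus=[BusRd]  L1: P0=S P1=S  mem[L1]=20
4. P1: load  L1  bus=[-]  L1: P0=S P1=S  mem[L1]=20
5. P0: load  L0  bus=[BusRd]  L0: P0=S P1=I  mem[L0]=70
6. P1: load  L1  bus=[-]  L1: P0=S P1=S  mem[L1]=20
7. P1: store L1 := 27  bus=[BusRdX]  L1: P0=I P1=M  mem[L1]=20
8. P1: store L1 := 68  bus=[-]  L1: P0=I P1=M  mem[L1]=20
9. P1: store L1 := 2  bus=[-]  L1: P0=I P1=M  mem[L1]=20
10. P0: load  L1  bus=[BusRd,Flush]  L1: P0=S P1=S  mem[L1]=2
11. P1: load  L1  bus=[-]  L1: P0=S P1=S  mem[L1]=2
12. P0: load  L1  bus=[-]  L1: P0=S P1=S  mem[L1]=2
13. P0: load  L1  bus=[-]  L1: P0=S P1=S  mem[L1]=2
14. P0: load  L1  bus=[-]  L1: P0=S P1=S  mem[L1]=2
15. P1: load  L1  bus=[-]  L1: P0=S P1=S  mem[L1]=2
16. P1: store L1 := 87  bus=[BusRdX]  L1: P0=I P1=M  mem[L1]=2
17. P1: store L1 := 24  bus=[-]  L1: P0=I P1=M  mem[L1]=2
18. P1: store L0 := 47  bus=[BusRdX]  L0: P0=I P1=M  mem[L0]=70
19. P0: load  L1  bus=[BusRd,Flush]  L1: P0=S P1=S  mem[L1]=24
20. P1: load  L1  bus=[-]  L1: P0=S P1=S  mem[L1]=24
21. P0: store L0 := 7  bus=[BusRdX,Flush]  L0: P0=M P1=I  mem[L0]=47
22. P0: store L0 := 17  bus=[-]  L0: P0=M P1=I  mem[L0]=47

memory[L1] = 24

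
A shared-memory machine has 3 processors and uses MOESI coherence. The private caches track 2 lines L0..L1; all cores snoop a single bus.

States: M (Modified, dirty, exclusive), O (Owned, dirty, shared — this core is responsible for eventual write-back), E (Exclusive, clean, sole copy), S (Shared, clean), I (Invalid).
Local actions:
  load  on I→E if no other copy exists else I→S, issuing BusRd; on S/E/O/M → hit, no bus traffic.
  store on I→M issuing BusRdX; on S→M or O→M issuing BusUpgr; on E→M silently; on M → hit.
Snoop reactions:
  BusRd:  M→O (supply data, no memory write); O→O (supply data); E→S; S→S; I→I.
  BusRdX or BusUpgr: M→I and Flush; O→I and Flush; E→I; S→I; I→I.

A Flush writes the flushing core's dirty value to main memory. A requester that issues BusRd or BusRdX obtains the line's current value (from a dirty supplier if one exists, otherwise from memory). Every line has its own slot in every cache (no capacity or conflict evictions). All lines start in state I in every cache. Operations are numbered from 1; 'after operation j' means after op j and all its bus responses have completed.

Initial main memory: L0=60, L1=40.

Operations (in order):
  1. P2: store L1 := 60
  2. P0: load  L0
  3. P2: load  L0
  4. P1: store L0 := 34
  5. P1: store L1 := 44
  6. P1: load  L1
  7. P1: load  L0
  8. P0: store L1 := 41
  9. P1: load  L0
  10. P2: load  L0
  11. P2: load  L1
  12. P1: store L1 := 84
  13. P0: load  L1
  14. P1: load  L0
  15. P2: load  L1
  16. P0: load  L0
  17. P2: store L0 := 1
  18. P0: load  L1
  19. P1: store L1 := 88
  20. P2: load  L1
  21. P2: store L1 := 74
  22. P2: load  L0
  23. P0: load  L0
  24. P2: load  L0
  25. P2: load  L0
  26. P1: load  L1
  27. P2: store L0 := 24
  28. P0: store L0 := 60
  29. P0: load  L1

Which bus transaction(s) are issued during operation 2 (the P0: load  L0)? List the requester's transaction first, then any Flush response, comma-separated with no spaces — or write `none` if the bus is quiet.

bus = BusRd

1. P2: store L1 := 60  bus=[BusRdX]  L1: P0=I P1=I P2=M  mem[L1]=40
2. P0: load  L0  bus=[BusRd]  L0: P0=E P1=I P2=I  mem[L0]=60
3. P2: load  L0  bus=[BusRd]  L0: P0=S P1=I P2=S  mem[L0]=60
4. P1: store L0 := 34  bus=[BusRdX]  L0: P0=I P1=M P2=I  mem[L0]=60
5. P1: store L1 := 44  bus=[BusRdX,Flush]  L1: P0=I P1=M P2=I  mem[L1]=60
6. P1: load  L1  bus=[-]  L1: P0=I P1=M P2=I  mem[L1]=60
7. P1: load  L0  bus=[-]  L0: P0=I P1=M P2=I  mem[L0]=60
8. P0: store L1 := 41  bus=[BusRdX,Flush]  L1: P0=M P1=I P2=I  mem[L1]=44
9. P1: load  L0  bus=[-]  L0: P0=I P1=M P2=I  mem[L0]=60
10. P2: load  L0  bus=[BusRd]  L0: P0=I P1=O P2=S  mem[L0]=60
11. P2: load  L1  bus=[BusRd]  L1: P0=O P1=I P2=S  mem[L1]=44
12. P1: store L1 := 84  bus=[BusRdX,Flush]  L1: P0=I P1=M P2=I  mem[L1]=41
13. P0: load  L1  bus=[BusRd]  L1: P0=S P1=O P2=I  mem[L1]=41
14. P1: load  L0  bus=[-]  L0: P0=I P1=O P2=S  mem[L0]=60
15. P2: load  L1  bus=[BusRd]  L1: P0=S P1=O P2=S  mem[L1]=41
16. P0: load  L0  bus=[BusRd]  L0: P0=S P1=O P2=S  mem[L0]=60
17. P2: store L0 := 1  bus=[BusUpgr,Flush]  L0: P0=I P1=I P2=M  mem[L0]=34
18. P0: load  L1  bus=[-]  L1: P0=S P1=O P2=S  mem[L1]=41
19. P1: store L1 := 88  bus=[BusUpgr]  L1: P0=I P1=M P2=I  mem[L1]=41
20. P2: load  L1  bus=[BusRd]  L1: P0=I P1=O P2=S  mem[L1]=41
21. P2: store L1 := 74  bus=[BusUpgr,Flush]  L1: P0=I P1=I P2=M  mem[L1]=88
22. P2: load  L0  bus=[-]  L0: P0=I P1=I P2=M  mem[L0]=34
23. P0: load  L0  bus=[BusRd]  L0: P0=S P1=I P2=O  mem[L0]=34
24. P2: load  L0  bus=[-]  L0: P0=S P1=I P2=O  mem[L0]=34
25. P2: load  L0  bus=[-]  L0: P0=S P1=I P2=O  mem[L0]=34
26. P1: load  L1  bus=[BusRd]  L1: P0=I P1=S P2=O  mem[L1]=88
27. P2: store L0 := 24  bus=[BusUpgr]  L0: P0=I P1=I P2=M  mem[L0]=34
28. P0: store L0 := 60  bus=[BusRdX,Flush]  L0: P0=M P1=I P2=I  mem[L0]=24
29. P0: load  L1  bus=[BusRd]  L1: P0=S P1=S P2=O  mem[L1]=88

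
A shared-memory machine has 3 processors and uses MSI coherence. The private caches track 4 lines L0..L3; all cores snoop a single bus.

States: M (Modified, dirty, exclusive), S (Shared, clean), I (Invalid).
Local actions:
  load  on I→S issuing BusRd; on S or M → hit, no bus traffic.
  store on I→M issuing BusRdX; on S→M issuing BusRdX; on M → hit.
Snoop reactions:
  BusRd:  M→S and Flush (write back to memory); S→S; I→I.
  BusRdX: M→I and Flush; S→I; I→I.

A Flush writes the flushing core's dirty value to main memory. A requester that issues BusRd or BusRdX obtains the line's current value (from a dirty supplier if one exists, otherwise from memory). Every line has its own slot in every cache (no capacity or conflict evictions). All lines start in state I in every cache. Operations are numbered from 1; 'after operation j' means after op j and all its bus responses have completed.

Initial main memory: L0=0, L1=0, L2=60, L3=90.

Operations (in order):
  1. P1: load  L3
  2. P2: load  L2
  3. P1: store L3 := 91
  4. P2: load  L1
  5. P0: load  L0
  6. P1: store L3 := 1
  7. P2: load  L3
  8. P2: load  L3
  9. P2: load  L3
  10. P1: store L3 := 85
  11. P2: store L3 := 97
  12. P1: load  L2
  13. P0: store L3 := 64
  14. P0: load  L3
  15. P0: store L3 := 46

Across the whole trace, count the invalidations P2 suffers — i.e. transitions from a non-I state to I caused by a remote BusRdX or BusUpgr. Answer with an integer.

invalidations = 2

  op1 P1: load  L3 → I/S/I on L3; bus BusRd; mem=90
  op2 P2: load  L2 → I/I/S on L2; bus BusRd; mem=60
  op3 P1: store L3 := 91 → I/M/I on L3; bus BusRdX; mem=90
  op4 P2: load  L1 → I/I/S on L1; bus BusRd; mem=0
  op5 P0: load  L0 → S/I/I on L0; bus BusRd; mem=0
  op6 P1: store L3 := 1 → I/M/I on L3; bus (none); mem=90
  op7 P2: load  L3 → I/S/S on L3; bus BusRd Flush; mem=1
  op8 P2: load  L3 → I/S/S on L3; bus (none); mem=1
  op9 P2: load  L3 → I/S/S on L3; bus (none); mem=1
  op10 P1: store L3 := 85 → I/M/I on L3; bus BusRdX; mem=1
  op11 P2: store L3 := 97 → I/I/M on L3; bus BusRdX Flush; mem=85
  op12 P1: load  L2 → I/S/S on L2; bus BusRd; mem=60
  op13 P0: store L3 := 64 → M/I/I on L3; bus BusRdX Flush; mem=97
  op14 P0: load  L3 → M/I/I on L3; bus (none); mem=97
  op15 P0: store L3 := 46 → M/I/I on L3; bus (none); mem=97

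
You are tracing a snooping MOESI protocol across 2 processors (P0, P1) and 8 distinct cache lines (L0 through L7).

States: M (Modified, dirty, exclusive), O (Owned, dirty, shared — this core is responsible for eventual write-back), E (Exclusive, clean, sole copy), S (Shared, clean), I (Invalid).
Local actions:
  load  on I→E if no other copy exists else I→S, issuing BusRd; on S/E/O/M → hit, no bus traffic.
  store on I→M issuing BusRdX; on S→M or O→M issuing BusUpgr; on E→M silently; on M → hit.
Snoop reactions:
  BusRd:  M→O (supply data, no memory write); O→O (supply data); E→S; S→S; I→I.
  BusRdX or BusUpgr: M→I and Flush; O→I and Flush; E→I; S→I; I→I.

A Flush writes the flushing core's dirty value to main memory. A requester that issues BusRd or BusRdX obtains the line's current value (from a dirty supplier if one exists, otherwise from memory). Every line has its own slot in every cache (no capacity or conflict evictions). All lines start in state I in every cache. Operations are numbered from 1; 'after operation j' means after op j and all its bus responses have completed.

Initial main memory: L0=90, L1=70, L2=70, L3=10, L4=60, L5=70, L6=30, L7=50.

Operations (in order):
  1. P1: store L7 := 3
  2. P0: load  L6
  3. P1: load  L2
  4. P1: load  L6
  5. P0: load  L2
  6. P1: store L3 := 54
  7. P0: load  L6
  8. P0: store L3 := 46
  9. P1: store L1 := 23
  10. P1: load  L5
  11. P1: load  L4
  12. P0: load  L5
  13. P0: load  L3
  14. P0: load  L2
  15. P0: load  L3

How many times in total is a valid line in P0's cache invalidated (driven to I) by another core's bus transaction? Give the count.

invalidations = 0

step 1: P1: store L7 := 3  ⟶  IM  (L7)  txn=BusRdX  M[L7]=50
step 2: P0: load  L6  ⟶  EI  (L6)  txn=BusRd  M[L6]=30
step 3: P1: load  L2  ⟶  IE  (L2)  txn=BusRd  M[L2]=70
step 4: P1: load  L6  ⟶  SS  (L6)  txn=BusRd  M[L6]=30
step 5: P0: load  L2  ⟶  SS  (L2)  txn=BusRd  M[L2]=70
step 6: P1: store L3 := 54  ⟶  IM  (L3)  txn=BusRdX  M[L3]=10
step 7: P0: load  L6  ⟶  SS  (L6)  txn=∅  M[L6]=30
step 8: P0: store L3 := 46  ⟶  MI  (L3)  txn=BusRdX+Flush  M[L3]=54
step 9: P1: store L1 := 23  ⟶  IM  (L1)  txn=BusRdX  M[L1]=70
step 10: P1: load  L5  ⟶  IE  (L5)  txn=BusRd  M[L5]=70
step 11: P1: load  L4  ⟶  IE  (L4)  txn=BusRd  M[L4]=60
step 12: P0: load  L5  ⟶  SS  (L5)  txn=BusRd  M[L5]=70
step 13: P0: load  L3  ⟶  MI  (L3)  txn=∅  M[L3]=54
step 14: P0: load  L2  ⟶  SS  (L2)  txn=∅  M[L2]=70
step 15: P0: load  L3  ⟶  MI  (L3)  txn=∅  M[L3]=54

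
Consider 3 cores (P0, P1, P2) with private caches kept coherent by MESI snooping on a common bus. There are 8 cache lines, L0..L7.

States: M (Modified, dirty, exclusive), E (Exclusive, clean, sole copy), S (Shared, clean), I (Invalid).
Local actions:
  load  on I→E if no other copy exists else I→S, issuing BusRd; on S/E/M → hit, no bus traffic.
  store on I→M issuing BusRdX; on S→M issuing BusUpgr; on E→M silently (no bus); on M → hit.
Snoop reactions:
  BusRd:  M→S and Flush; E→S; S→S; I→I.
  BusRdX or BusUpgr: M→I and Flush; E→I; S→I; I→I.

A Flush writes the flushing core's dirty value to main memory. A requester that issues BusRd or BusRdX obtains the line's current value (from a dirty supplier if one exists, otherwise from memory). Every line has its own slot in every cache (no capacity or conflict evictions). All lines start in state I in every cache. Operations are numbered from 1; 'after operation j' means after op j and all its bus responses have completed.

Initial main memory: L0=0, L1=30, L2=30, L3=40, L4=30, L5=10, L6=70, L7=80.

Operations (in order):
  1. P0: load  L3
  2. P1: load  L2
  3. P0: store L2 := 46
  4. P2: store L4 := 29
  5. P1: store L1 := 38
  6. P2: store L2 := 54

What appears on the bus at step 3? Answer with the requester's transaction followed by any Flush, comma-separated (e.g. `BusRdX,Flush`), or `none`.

1. P0: load  L3  bus=[BusRd]  L3: P0=E P1=I P2=I  mem[L3]=40
2. P1: load  L2  bus=[BusRd]  L2: P0=I P1=E P2=I  mem[L2]=30
3. P0: store L2 := 46  bus=[BusRdX]  L2: P0=M P1=I P2=I  mem[L2]=30
4. P2: store L4 := 29  bus=[BusRdX]  L4: P0=I P1=I P2=M  mem[L4]=30
5. P1: store L1 := 38  bus=[BusRdX]  L1: P0=I P1=M P2=I  mem[L1]=30
6. P2: store L2 := 54  bus=[BusRdX,Flush]  L2: P0=I P1=I P2=M  mem[L2]=46

bus = BusRdX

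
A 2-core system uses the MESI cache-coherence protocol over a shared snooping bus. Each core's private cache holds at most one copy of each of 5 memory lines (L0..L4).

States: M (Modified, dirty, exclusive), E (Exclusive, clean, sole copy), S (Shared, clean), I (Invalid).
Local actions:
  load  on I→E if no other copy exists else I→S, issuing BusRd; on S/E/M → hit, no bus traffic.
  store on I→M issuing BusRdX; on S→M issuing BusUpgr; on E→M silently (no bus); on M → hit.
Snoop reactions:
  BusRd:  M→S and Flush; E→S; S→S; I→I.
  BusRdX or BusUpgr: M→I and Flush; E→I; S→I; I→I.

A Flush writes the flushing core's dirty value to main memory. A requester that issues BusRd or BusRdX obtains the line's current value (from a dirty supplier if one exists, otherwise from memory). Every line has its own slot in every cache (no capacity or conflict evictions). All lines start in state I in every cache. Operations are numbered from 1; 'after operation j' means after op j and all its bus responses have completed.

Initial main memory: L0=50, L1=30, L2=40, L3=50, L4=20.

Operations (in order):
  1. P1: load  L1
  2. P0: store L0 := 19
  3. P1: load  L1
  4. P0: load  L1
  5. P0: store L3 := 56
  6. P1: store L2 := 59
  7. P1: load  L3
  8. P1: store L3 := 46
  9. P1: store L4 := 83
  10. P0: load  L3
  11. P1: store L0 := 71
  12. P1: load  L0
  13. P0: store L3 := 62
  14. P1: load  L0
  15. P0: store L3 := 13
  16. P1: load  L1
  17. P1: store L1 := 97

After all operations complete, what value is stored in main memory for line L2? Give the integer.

memory[L2] = 40

[1] P1: load  L1 | P0:I, P1:E(30) | bus: BusRd
[2] P0: store L0 := 19 | P0:M(19), P1:I | bus: BusRdX
[3] P1: load  L1 | P0:I, P1:E(30) | bus: none
[4] P0: load  L1 | P0:S(30), P1:S(30) | bus: BusRd
[5] P0: store L3 := 56 | P0:M(56), P1:I | bus: BusRdX
[6] P1: store L2 := 59 | P0:I, P1:M(59) | bus: BusRdX
[7] P1: load  L3 | P0:S(56), P1:S(56) | bus: BusRd,Flush
[8] P1: store L3 := 46 | P0:I, P1:M(46) | bus: BusUpgr
[9] P1: store L4 := 83 | P0:I, P1:M(83) | bus: BusRdX
[10] P0: load  L3 | P0:S(46), P1:S(46) | bus: BusRd,Flush
[11] P1: store L0 := 71 | P0:I, P1:M(71) | bus: BusRdX,Flush
[12] P1: load  L0 | P0:I, P1:M(71) | bus: none
[13] P0: store L3 := 62 | P0:M(62), P1:I | bus: BusUpgr
[14] P1: load  L0 | P0:I, P1:M(71) | bus: none
[15] P0: store L3 := 13 | P0:M(13), P1:I | bus: none
[16] P1: load  L1 | P0:S(30), P1:S(30) | bus: none
[17] P1: store L1 := 97 | P0:I, P1:M(97) | bus: BusUpgr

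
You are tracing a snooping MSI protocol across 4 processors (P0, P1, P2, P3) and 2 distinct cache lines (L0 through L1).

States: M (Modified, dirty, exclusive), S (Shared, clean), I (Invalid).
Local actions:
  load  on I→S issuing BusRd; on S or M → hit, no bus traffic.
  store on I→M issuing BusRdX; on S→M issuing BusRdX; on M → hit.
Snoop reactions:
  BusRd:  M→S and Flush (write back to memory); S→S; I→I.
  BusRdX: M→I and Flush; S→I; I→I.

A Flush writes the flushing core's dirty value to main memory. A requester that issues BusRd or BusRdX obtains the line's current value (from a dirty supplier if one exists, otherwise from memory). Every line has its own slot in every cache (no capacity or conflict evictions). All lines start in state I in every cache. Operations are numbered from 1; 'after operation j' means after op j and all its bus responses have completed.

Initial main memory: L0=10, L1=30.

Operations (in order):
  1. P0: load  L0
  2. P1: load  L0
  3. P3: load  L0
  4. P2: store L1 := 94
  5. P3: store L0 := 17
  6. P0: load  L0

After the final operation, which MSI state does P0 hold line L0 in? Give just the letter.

1. P0: load  L0  bus=[BusRd]  L0: P0=S P1=I P2=I P3=I  mem[L0]=10
2. P1: load  L0  bus=[BusRd]  L0: P0=S P1=S P2=I P3=I  mem[L0]=10
3. P3: load  L0  bus=[BusRd]  L0: P0=S P1=S P2=I P3=S  mem[L0]=10
4. P2: store L1 := 94  bus=[BusRdX]  L1: P0=I P1=I P2=M P3=I  mem[L1]=30
5. P3: store L0 := 17  bus=[BusRdX]  L0: P0=I P1=I P2=I P3=M  mem[L0]=10
6. P0: load  L0  bus=[BusRd,Flush]  L0: P0=S P1=I P2=I P3=S  mem[L0]=17

state = S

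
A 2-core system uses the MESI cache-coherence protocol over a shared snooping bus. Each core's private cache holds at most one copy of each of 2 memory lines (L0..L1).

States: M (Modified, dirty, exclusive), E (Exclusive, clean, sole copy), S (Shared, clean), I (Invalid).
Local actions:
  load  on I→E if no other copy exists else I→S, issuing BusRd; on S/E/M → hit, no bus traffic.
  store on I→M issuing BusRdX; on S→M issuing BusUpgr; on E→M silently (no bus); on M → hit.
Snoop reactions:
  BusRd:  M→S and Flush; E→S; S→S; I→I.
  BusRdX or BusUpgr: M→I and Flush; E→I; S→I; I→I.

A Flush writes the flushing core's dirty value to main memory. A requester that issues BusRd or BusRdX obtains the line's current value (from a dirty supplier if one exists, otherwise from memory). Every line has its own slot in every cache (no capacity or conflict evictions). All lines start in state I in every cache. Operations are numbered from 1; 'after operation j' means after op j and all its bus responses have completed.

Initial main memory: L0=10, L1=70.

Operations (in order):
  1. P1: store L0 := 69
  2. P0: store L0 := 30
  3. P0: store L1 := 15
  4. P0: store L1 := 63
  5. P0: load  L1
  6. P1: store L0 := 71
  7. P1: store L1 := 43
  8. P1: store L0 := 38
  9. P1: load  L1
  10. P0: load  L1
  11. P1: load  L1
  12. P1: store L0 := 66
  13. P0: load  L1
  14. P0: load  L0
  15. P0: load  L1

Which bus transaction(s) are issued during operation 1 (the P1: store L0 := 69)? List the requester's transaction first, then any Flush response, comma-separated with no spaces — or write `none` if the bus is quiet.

  op1 P1: store L0 := 69 → I/M on L0; bus BusRdX; mem=10
  op2 P0: store L0 := 30 → M/I on L0; bus BusRdX Flush; mem=69
  op3 P0: store L1 := 15 → M/I on L1; bus BusRdX; mem=70
  op4 P0: store L1 := 63 → M/I on L1; bus (none); mem=70
  op5 P0: load  L1 → M/I on L1; bus (none); mem=70
  op6 P1: store L0 := 71 → I/M on L0; bus BusRdX Flush; mem=30
  op7 P1: store L1 := 43 → I/M on L1; bus BusRdX Flush; mem=63
  op8 P1: store L0 := 38 → I/M on L0; bus (none); mem=30
  op9 P1: load  L1 → I/M on L1; bus (none); mem=63
  op10 P0: load  L1 → S/S on L1; bus BusRd Flush; mem=43
  op11 P1: load  L1 → S/S on L1; bus (none); mem=43
  op12 P1: store L0 := 66 → I/M on L0; bus (none); mem=30
  op13 P0: load  L1 → S/S on L1; bus (none); mem=43
  op14 P0: load  L0 → S/S on L0; bus BusRd Flush; mem=66
  op15 P0: load  L1 → S/S on L1; bus (none); mem=43

bus = BusRdX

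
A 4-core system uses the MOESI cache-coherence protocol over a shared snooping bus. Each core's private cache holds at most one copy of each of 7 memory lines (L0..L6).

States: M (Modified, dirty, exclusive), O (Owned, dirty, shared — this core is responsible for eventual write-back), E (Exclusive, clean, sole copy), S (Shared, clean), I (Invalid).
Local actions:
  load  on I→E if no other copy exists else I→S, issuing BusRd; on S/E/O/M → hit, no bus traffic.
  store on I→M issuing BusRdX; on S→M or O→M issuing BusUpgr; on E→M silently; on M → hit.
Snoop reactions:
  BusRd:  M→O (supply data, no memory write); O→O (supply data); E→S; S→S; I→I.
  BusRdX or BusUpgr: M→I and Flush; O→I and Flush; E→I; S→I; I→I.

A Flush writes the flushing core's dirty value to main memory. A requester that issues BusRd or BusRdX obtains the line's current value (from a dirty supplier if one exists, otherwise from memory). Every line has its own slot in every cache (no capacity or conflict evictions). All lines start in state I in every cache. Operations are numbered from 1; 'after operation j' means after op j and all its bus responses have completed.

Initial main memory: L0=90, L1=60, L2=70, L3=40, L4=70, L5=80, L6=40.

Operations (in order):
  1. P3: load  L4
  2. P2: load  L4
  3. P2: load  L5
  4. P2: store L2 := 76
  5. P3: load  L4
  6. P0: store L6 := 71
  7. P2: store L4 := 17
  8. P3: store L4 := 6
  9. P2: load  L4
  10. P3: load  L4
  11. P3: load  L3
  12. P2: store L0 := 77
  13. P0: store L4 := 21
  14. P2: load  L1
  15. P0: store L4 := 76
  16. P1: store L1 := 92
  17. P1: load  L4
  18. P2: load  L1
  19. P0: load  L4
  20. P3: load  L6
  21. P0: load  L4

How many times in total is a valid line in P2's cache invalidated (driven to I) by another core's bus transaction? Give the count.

  op1 P3: load  L4 → I/I/I/E on L4; bus BusRd; mem=70
  op2 P2: load  L4 → I/I/S/S on L4; bus BusRd; mem=70
  op3 P2: load  L5 → I/I/E/I on L5; bus BusRd; mem=80
  op4 P2: store L2 := 76 → I/I/M/I on L2; bus BusRdX; mem=70
  op5 P3: load  L4 → I/I/S/S on L4; bus (none); mem=70
  op6 P0: store L6 := 71 → M/I/I/I on L6; bus BusRdX; mem=40
  op7 P2: store L4 := 17 → I/I/M/I on L4; bus BusUpgr; mem=70
  op8 P3: store L4 := 6 → I/I/I/M on L4; bus BusRdX Flush; mem=17
  op9 P2: load  L4 → I/I/S/O on L4; bus BusRd; mem=17
  op10 P3: load  L4 → I/I/S/O on L4; bus (none); mem=17
  op11 P3: load  L3 → I/I/I/E on L3; bus BusRd; mem=40
  op12 P2: store L0 := 77 → I/I/M/I on L0; bus BusRdX; mem=90
  op13 P0: store L4 := 21 → M/I/I/I on L4; bus BusRdX Flush; mem=6
  op14 P2: load  L1 → I/I/E/I on L1; bus BusRd; mem=60
  op15 P0: store L4 := 76 → M/I/I/I on L4; bus (none); mem=6
  op16 P1: store L1 := 92 → I/M/I/I on L1; bus BusRdX; mem=60
  op17 P1: load  L4 → O/S/I/I on L4; bus BusRd; mem=6
  op18 P2: load  L1 → I/O/S/I on L1; bus BusRd; mem=60
  op19 P0: load  L4 → O/S/I/I on L4; bus (none); mem=6
  op20 P3: load  L6 → O/I/I/S on L6; bus BusRd; mem=40
  op21 P0: load  L4 → O/S/I/I on L4; bus (none); mem=6

invalidations = 3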